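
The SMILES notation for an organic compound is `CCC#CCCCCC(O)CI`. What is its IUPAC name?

Counting along the main chain through the –OH group and the multiple bond gives 10 carbons: the parent is decane.
The highest-priority functional group is an alcohol (–OH), so the name ends in -ol.
A C≡C triple bond in the chain gives the infix -yne-.
Choose the numbering such that numbering from this end puts the hydroxyl group at C-2 rather than C-9.
That gives the hydroxyl at C-2; the triple bond between C-7 and C-8; an iodo group at C-1.
Putting it together: 1-iododec-7-yn-2-ol.

1-iododec-7-yn-2-ol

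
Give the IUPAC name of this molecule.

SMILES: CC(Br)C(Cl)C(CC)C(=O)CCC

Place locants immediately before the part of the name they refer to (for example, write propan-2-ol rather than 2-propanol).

7-bromo-6-chloro-5-ethyloctan-4-one

Counting along the main chain through the carbonyl gives 8 carbons: the parent is octane.
A ketone (C=O on an internal carbon) is the principal characteristic group, giving the suffix -one.
The numbering direction is chosen so that numbering from this end puts the carbonyl group at C-4 rather than C-5.
With this numbering: the carbonyl at C-4; a bromo group at C-7; a chloro group at C-6; an ethyl group at C-5.
The substituents are ordered alphabetically, ignoring any di-/tri- multipliers.
Putting it together: 7-bromo-6-chloro-5-ethyloctan-4-one.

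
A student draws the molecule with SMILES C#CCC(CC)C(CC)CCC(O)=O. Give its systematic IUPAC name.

4,5-diethyloct-7-ynoic acid

The longest carbon chain that includes the –COOH group and the multiple bond has 8 carbons, so the parent hydride is octane.
A carboxylic acid (terminal –COOH) is the principal characteristic group, giving the suffix -oic acid.
The chain contains a C≡C triple bond, so the unsaturation ending is -yne.
The numbering direction is chosen so that the carboxylic acid carbon is C-1 by definition.
This places the triple bond between C-7 and C-8; ethyl groups at C-4 and C-5.
The name is 4,5-diethyloct-7-ynoic acid.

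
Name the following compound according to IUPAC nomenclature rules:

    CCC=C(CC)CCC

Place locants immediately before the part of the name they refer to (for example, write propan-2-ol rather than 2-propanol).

4-ethylhept-3-ene

The longest carbon chain that includes the multiple bond has 7 carbons, so the parent hydride is heptane.
The chain contains a C=C double bond, so the unsaturation ending is -ene.
Choose the numbering such that numbering from this end puts the double bond at C-3 rather than C-4.
That gives the double bond between C-3 and C-4; an ethyl group at C-4.
Putting it together: 4-ethylhept-3-ene.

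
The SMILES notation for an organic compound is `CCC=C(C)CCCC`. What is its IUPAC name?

The longest chain bearing the multiple bond is 8 carbons long (octane).
A C=C double bond in the chain gives the infix -ene-.
Number the chain so that numbering from this end puts the double bond at C-3 rather than C-5.
This places the double bond between C-3 and C-4; a methyl group at C-4.
Assembling the pieces gives 4-methyloct-3-ene.

4-methyloct-3-ene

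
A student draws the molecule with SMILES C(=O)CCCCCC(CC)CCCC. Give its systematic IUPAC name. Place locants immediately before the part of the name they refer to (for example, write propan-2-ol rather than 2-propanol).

Counting along the main chain through the –CHO group gives 11 carbons: the parent is undecane.
The highest-priority functional group is an aldehyde (terminal –CHO), so the name ends in -al.
The numbering direction is chosen so that the aldehyde carbon is C-1 by definition.
That gives an ethyl group at C-7.
Assembling the pieces gives 7-ethylundecanal.

7-ethylundecanal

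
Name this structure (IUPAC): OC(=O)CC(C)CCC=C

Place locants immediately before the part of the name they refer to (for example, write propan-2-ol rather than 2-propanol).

3-methylhept-6-enoic acid

Counting along the main chain through the –COOH group and the multiple bond gives 7 carbons: the parent is heptane.
The highest-priority functional group is a carboxylic acid (terminal –COOH), so the name ends in -oic acid.
There is one C=C double bond, indicated by the ending -ene.
Choose the numbering such that the carboxylic acid carbon is C-1 by definition.
With this numbering: the double bond between C-6 and C-7; a methyl group at C-3.
Assembling the pieces gives 3-methylhept-6-enoic acid.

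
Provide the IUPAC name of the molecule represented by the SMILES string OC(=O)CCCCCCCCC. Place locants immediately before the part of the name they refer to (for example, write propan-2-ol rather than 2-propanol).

decanoic acid

Counting along the main chain through the –COOH group gives 10 carbons: the parent is decane.
A carboxylic acid (terminal –COOH) is the principal characteristic group, giving the suffix -oic acid.
Number the chain so that the carboxylic acid carbon is C-1 by definition.
The name is decanoic acid.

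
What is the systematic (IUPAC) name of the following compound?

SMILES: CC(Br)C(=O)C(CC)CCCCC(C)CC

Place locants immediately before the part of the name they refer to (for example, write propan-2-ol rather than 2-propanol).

2-bromo-4-ethyl-9-methylundecan-3-one

The longest chain bearing the carbonyl is 11 carbons long (undecane).
The principal characteristic group is a ketone (C=O on an internal carbon), named with the suffix -one.
Number the chain so that numbering from this end puts the carbonyl group at C-3 rather than C-9.
That gives the carbonyl at C-3; a bromo group at C-2; an ethyl group at C-4; a methyl group at C-9.
Substituent prefixes are cited in alphabetical order (multiplying prefixes like di-/tri- are ignored for ordering).
Putting it together: 2-bromo-4-ethyl-9-methylundecan-3-one.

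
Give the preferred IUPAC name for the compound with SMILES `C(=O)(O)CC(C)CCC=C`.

Counting along the main chain through the –COOH group and the multiple bond gives 7 carbons: the parent is heptane.
A carboxylic acid (terminal –COOH) is the principal characteristic group, giving the suffix -oic acid.
The chain contains a C=C double bond, so the unsaturation ending is -ene.
The numbering direction is chosen so that the carboxylic acid carbon is C-1 by definition.
That gives the double bond between C-6 and C-7; a methyl group at C-3.
Putting it together: 3-methylhept-6-enoic acid.

3-methylhept-6-enoic acid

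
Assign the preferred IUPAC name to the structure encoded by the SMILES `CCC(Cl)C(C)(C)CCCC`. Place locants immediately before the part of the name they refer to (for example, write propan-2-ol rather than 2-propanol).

3-chloro-4,4-dimethyloctane

The longest carbon chain is 8 atoms: the parent is octane.
The numbering direction is chosen so that the substituent locant set {3,4,4} is lower than {5,5,6} at the first point of difference.
With this numbering: a chloro group at C-3; two methyl groups at C-4.
Substituent prefixes are cited in alphabetical order (multiplying prefixes like di-/tri- are ignored for ordering).
Putting it together: 3-chloro-4,4-dimethyloctane.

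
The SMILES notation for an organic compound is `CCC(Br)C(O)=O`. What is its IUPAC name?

2-bromobutanoic acid

The longest carbon chain that includes the –COOH group has 4 carbons, so the parent hydride is butane.
The highest-priority functional group is a carboxylic acid (terminal –COOH), so the name ends in -oic acid.
The numbering direction is chosen so that the carboxylic acid carbon is C-1 by definition.
That gives a bromo group at C-2.
Putting it together: 2-bromobutanoic acid.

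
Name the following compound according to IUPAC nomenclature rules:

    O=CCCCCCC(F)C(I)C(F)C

7,9-difluoro-8-iododecanal

Counting along the main chain through the –CHO group gives 10 carbons: the parent is decane.
An aldehyde (terminal –CHO) is the principal characteristic group, giving the suffix -al.
Number the chain so that the aldehyde carbon is C-1 by definition.
This places fluoro groups at C-7 and C-9; an iodo group at C-8.
Prefixes are listed alphabetically: fluoro, iodo.
The name is 7,9-difluoro-8-iododecanal.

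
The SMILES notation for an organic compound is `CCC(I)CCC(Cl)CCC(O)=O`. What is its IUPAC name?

Counting along the main chain through the –COOH group gives 9 carbons: the parent is nonane.
The principal characteristic group is a carboxylic acid (terminal –COOH), named with the suffix -oic acid.
The numbering direction is chosen so that the carboxylic acid carbon is C-1 by definition.
That gives a chloro group at C-4; an iodo group at C-7.
Substituent prefixes are cited in alphabetical order (multiplying prefixes like di-/tri- are ignored for ordering).
Putting it together: 4-chloro-7-iodononanoic acid.

4-chloro-7-iodononanoic acid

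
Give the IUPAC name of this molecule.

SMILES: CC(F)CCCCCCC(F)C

2,9-difluorodecane

The longest continuous carbon chain has 10 atoms, so the parent hydride is decane.
The molecule is symmetric, so either numbering direction gives the same locants.
That gives fluoro groups at C-2 and C-9.
Putting it together: 2,9-difluorodecane.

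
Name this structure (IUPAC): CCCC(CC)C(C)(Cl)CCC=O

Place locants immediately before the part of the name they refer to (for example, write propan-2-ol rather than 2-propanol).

The longest chain bearing the –CHO group is 8 carbons long (octane).
An aldehyde (terminal –CHO) is the principal characteristic group, giving the suffix -al.
Choose the numbering such that the aldehyde carbon is C-1 by definition.
That gives a chloro group at C-4; an ethyl group at C-5; a methyl group at C-4.
Prefixes are listed alphabetically: chloro, ethyl, methyl.
Assembling the pieces gives 4-chloro-5-ethyl-4-methyloctanal.

4-chloro-5-ethyl-4-methyloctanal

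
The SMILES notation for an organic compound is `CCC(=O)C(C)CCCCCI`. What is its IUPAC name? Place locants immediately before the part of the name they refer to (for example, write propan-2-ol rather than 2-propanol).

9-iodo-4-methylnonan-3-one

The longest carbon chain that includes the carbonyl has 9 carbons, so the parent hydride is nonane.
A ketone (C=O on an internal carbon) is the principal characteristic group, giving the suffix -one.
Number the chain so that numbering from this end puts the carbonyl group at C-3 rather than C-7.
That gives the carbonyl at C-3; an iodo group at C-9; a methyl group at C-4.
The substituents are ordered alphabetically, ignoring any di-/tri- multipliers.
Putting it together: 9-iodo-4-methylnonan-3-one.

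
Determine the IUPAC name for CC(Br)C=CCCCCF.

2-bromo-8-fluorooct-3-ene

The longest chain bearing the multiple bond is 8 carbons long (octane).
A C=C double bond in the chain gives the infix -ene-.
The numbering direction is chosen so that numbering from this end puts the double bond at C-3 rather than C-5.
That gives the double bond between C-3 and C-4; a bromo group at C-2; a fluoro group at C-8.
Prefixes are listed alphabetically: bromo, fluoro.
Assembling the pieces gives 2-bromo-8-fluorooct-3-ene.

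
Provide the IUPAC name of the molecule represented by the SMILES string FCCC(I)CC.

1-fluoro-3-iodopentane

The longest continuous carbon chain has 5 atoms, so the parent hydride is pentane.
Number the chain so that the substituent locant set {1,3} is lower than {3,5} at the first point of difference.
That gives a fluoro group at C-1; an iodo group at C-3.
Prefixes are listed alphabetically: fluoro, iodo.
Putting it together: 1-fluoro-3-iodopentane.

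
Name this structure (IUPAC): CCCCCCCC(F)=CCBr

Counting along the main chain through the multiple bond gives 10 carbons: the parent is decane.
A C=C double bond in the chain gives the infix -ene-.
Number the chain so that numbering from this end puts the double bond at C-2 rather than C-8.
With this numbering: the double bond between C-2 and C-3; a bromo group at C-1; a fluoro group at C-3.
Substituent prefixes are cited in alphabetical order (multiplying prefixes like di-/tri- are ignored for ordering).
Assembling the pieces gives 1-bromo-3-fluorodec-2-ene.

1-bromo-3-fluorodec-2-ene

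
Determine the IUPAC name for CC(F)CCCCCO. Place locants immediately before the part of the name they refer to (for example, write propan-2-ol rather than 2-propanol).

6-fluoroheptan-1-ol

The longest chain bearing the –OH group is 7 carbons long (heptane).
The highest-priority functional group is an alcohol (–OH), so the name ends in -ol.
Choose the numbering such that numbering from this end puts the hydroxyl group at C-1 rather than C-7.
This places the hydroxyl at C-1; a fluoro group at C-6.
Putting it together: 6-fluoroheptan-1-ol.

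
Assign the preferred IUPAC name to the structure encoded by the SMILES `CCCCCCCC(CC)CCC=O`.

Counting along the main chain through the –CHO group gives 11 carbons: the parent is undecane.
The highest-priority functional group is an aldehyde (terminal –CHO), so the name ends in -al.
The numbering direction is chosen so that the aldehyde carbon is C-1 by definition.
With this numbering: an ethyl group at C-4.
The name is 4-ethylundecanal.

4-ethylundecanal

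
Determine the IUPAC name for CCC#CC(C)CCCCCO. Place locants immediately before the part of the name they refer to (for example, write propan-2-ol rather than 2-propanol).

6-methyldec-7-yn-1-ol

The longest chain bearing the –OH group and the multiple bond is 10 carbons long (decane).
An alcohol (–OH) is the principal characteristic group, giving the suffix -ol.
There is one C≡C triple bond, indicated by the ending -yne.
Choose the numbering such that numbering from this end puts the hydroxyl group at C-1 rather than C-10.
This places the hydroxyl at C-1; the triple bond between C-7 and C-8; a methyl group at C-6.
Assembling the pieces gives 6-methyldec-7-yn-1-ol.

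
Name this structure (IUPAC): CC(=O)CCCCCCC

The longest chain bearing the carbonyl is 9 carbons long (nonane).
The highest-priority functional group is a ketone (C=O on an internal carbon), so the name ends in -one.
The numbering direction is chosen so that numbering from this end puts the carbonyl group at C-2 rather than C-8.
This places the carbonyl at C-2.
The name is nonan-2-one.

nonan-2-one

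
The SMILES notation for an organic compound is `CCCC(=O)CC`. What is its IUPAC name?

hexan-3-one

Counting along the main chain through the carbonyl gives 6 carbons: the parent is hexane.
The highest-priority functional group is a ketone (C=O on an internal carbon), so the name ends in -one.
Choose the numbering such that numbering from this end puts the carbonyl group at C-3 rather than C-4.
With this numbering: the carbonyl at C-3.
The name is hexan-3-one.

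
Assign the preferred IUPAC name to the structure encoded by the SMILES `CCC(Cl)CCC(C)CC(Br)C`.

2-bromo-7-chloro-4-methylnonane

The parent chain contains 9 carbons (nonane).
The numbering direction is chosen so that the substituent locant set {2,4,7} is lower than {3,6,8} at the first point of difference.
This places a bromo group at C-2; a chloro group at C-7; a methyl group at C-4.
Substituent prefixes are cited in alphabetical order (multiplying prefixes like di-/tri- are ignored for ordering).
Assembling the pieces gives 2-bromo-7-chloro-4-methylnonane.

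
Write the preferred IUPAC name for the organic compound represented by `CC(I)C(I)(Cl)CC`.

The parent chain contains 5 carbons (pentane).
The numbering direction is chosen so that the substituent locant set {2,3,3} is lower than {3,3,4} at the first point of difference.
That gives a chloro group at C-3; iodo groups at C-2 and C-3.
Prefixes are listed alphabetically: chloro, iodo.
The name is 3-chloro-2,3-diiodopentane.

3-chloro-2,3-diiodopentane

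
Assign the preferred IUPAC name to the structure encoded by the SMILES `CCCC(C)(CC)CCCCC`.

4-ethyl-4-methylnonane

The longest carbon chain is 9 atoms: the parent is nonane.
Number the chain so that the substituent locant set {4,4} is lower than {6,6} at the first point of difference.
With this numbering: an ethyl group at C-4; a methyl group at C-4.
Substituent prefixes are cited in alphabetical order (multiplying prefixes like di-/tri- are ignored for ordering).
Putting it together: 4-ethyl-4-methylnonane.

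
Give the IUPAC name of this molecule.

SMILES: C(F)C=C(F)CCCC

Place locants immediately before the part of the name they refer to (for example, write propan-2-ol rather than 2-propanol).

The longest carbon chain that includes the multiple bond has 7 carbons, so the parent hydride is heptane.
The chain contains a C=C double bond, so the unsaturation ending is -ene.
Number the chain so that numbering from this end puts the double bond at C-2 rather than C-5.
That gives the double bond between C-2 and C-3; fluoro groups at C-1 and C-3.
Assembling the pieces gives 1,3-difluorohept-2-ene.

1,3-difluorohept-2-ene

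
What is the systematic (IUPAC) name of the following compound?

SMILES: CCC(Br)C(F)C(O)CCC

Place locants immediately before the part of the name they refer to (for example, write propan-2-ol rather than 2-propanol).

The longest chain bearing the –OH group is 8 carbons long (octane).
An alcohol (–OH) is the principal characteristic group, giving the suffix -ol.
Choose the numbering such that numbering from this end puts the hydroxyl group at C-4 rather than C-5.
With this numbering: the hydroxyl at C-4; a bromo group at C-6; a fluoro group at C-5.
Substituent prefixes are cited in alphabetical order (multiplying prefixes like di-/tri- are ignored for ordering).
Putting it together: 6-bromo-5-fluorooctan-4-ol.

6-bromo-5-fluorooctan-4-ol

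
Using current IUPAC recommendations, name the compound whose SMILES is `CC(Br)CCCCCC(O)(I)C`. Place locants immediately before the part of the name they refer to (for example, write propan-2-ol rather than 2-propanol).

8-bromo-2-iodononan-2-ol

The longest carbon chain that includes the –OH group has 9 carbons, so the parent hydride is nonane.
The principal characteristic group is an alcohol (–OH), named with the suffix -ol.
Choose the numbering such that numbering from this end puts the hydroxyl group at C-2 rather than C-8.
That gives the hydroxyl at C-2; a bromo group at C-8; an iodo group at C-2.
The substituents are ordered alphabetically, ignoring any di-/tri- multipliers.
The name is 8-bromo-2-iodononan-2-ol.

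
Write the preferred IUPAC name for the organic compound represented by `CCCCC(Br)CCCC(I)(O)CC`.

7-bromo-3-iodoundecan-3-ol

Counting along the main chain through the –OH group gives 11 carbons: the parent is undecane.
The highest-priority functional group is an alcohol (–OH), so the name ends in -ol.
Choose the numbering such that numbering from this end puts the hydroxyl group at C-3 rather than C-9.
This places the hydroxyl at C-3; a bromo group at C-7; an iodo group at C-3.
Substituent prefixes are cited in alphabetical order (multiplying prefixes like di-/tri- are ignored for ordering).
Assembling the pieces gives 7-bromo-3-iodoundecan-3-ol.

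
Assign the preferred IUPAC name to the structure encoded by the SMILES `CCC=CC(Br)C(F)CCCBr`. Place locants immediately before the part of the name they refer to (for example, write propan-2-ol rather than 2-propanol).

Counting along the main chain through the multiple bond gives 9 carbons: the parent is nonane.
The chain contains a C=C double bond, so the unsaturation ending is -ene.
Number the chain so that numbering from this end puts the double bond at C-3 rather than C-6.
That gives the double bond between C-3 and C-4; bromo groups at C-5 and C-9; a fluoro group at C-6.
Substituent prefixes are cited in alphabetical order (multiplying prefixes like di-/tri- are ignored for ordering).
The name is 5,9-dibromo-6-fluoronon-3-ene.

5,9-dibromo-6-fluoronon-3-ene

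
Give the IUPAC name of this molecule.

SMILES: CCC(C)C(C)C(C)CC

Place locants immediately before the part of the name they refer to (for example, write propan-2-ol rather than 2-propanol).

3,4,5-trimethylheptane

The longest continuous carbon chain has 7 atoms, so the parent hydride is heptane.
Both numbering directions give the same locant set; either may be used.
That gives methyl groups at C-3 and C-4 and C-5.
Assembling the pieces gives 3,4,5-trimethylheptane.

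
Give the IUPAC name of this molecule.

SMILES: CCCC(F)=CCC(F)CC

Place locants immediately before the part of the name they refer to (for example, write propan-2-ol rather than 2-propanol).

Counting along the main chain through the multiple bond gives 9 carbons: the parent is nonane.
There is one C=C double bond, indicated by the ending -ene.
The numbering direction is chosen so that numbering from this end puts the double bond at C-4 rather than C-5.
That gives the double bond between C-4 and C-5; fluoro groups at C-4 and C-7.
Putting it together: 4,7-difluoronon-4-ene.

4,7-difluoronon-4-ene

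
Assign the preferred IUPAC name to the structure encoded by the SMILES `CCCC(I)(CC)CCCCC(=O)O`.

6-ethyl-6-iodononanoic acid

The longest chain bearing the –COOH group is 9 carbons long (nonane).
The highest-priority functional group is a carboxylic acid (terminal –COOH), so the name ends in -oic acid.
Number the chain so that the carboxylic acid carbon is C-1 by definition.
This places an ethyl group at C-6; an iodo group at C-6.
The substituents are ordered alphabetically, ignoring any di-/tri- multipliers.
Putting it together: 6-ethyl-6-iodononanoic acid.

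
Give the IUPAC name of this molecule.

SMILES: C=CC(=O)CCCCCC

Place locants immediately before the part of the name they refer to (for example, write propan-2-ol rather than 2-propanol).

The longest carbon chain that includes the carbonyl and the multiple bond has 9 carbons, so the parent hydride is nonane.
A ketone (C=O on an internal carbon) is the principal characteristic group, giving the suffix -one.
The chain contains a C=C double bond, so the unsaturation ending is -ene.
The numbering direction is chosen so that numbering from this end puts the carbonyl group at C-3 rather than C-7.
That gives the carbonyl at C-3; the double bond between C-1 and C-2.
The name is non-1-en-3-one.

non-1-en-3-one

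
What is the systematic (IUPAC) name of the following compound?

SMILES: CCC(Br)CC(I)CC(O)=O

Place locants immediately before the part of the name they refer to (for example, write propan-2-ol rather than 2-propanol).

The longest chain bearing the –COOH group is 7 carbons long (heptane).
The highest-priority functional group is a carboxylic acid (terminal –COOH), so the name ends in -oic acid.
Choose the numbering such that the carboxylic acid carbon is C-1 by definition.
With this numbering: a bromo group at C-5; an iodo group at C-3.
The substituents are ordered alphabetically, ignoring any di-/tri- multipliers.
Assembling the pieces gives 5-bromo-3-iodoheptanoic acid.

5-bromo-3-iodoheptanoic acid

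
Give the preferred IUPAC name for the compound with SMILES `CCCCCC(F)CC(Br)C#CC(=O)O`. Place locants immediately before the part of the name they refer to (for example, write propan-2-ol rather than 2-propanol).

4-bromo-6-fluoroundec-2-ynoic acid

The longest chain bearing the –COOH group and the multiple bond is 11 carbons long (undecane).
The highest-priority functional group is a carboxylic acid (terminal –COOH), so the name ends in -oic acid.
There is one C≡C triple bond, indicated by the ending -yne.
Number the chain so that the carboxylic acid carbon is C-1 by definition.
With this numbering: the triple bond between C-2 and C-3; a bromo group at C-4; a fluoro group at C-6.
The substituents are ordered alphabetically, ignoring any di-/tri- multipliers.
Assembling the pieces gives 4-bromo-6-fluoroundec-2-ynoic acid.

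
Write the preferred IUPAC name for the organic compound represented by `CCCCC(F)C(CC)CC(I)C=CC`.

Counting along the main chain through the multiple bond gives 11 carbons: the parent is undecane.
A C=C double bond in the chain gives the infix -ene-.
The numbering direction is chosen so that numbering from this end puts the double bond at C-2 rather than C-9.
That gives the double bond between C-2 and C-3; an ethyl group at C-6; a fluoro group at C-7; an iodo group at C-4.
The substituents are ordered alphabetically, ignoring any di-/tri- multipliers.
Assembling the pieces gives 6-ethyl-7-fluoro-4-iodoundec-2-ene.

6-ethyl-7-fluoro-4-iodoundec-2-ene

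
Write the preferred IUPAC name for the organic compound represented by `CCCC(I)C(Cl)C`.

2-chloro-3-iodohexane

The parent chain contains 6 carbons (hexane).
Choose the numbering such that the substituent locant set {2,3} is lower than {4,5} at the first point of difference.
With this numbering: a chloro group at C-2; an iodo group at C-3.
Substituent prefixes are cited in alphabetical order (multiplying prefixes like di-/tri- are ignored for ordering).
Assembling the pieces gives 2-chloro-3-iodohexane.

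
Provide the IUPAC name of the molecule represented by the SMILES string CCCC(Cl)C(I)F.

2-chloro-1-fluoro-1-iodopentane

The longest carbon chain is 5 atoms: the parent is pentane.
Choose the numbering such that the substituent locant set {1,1,2} is lower than {4,5,5} at the first point of difference.
With this numbering: a chloro group at C-2; a fluoro group at C-1; an iodo group at C-1.
The substituents are ordered alphabetically, ignoring any di-/tri- multipliers.
Putting it together: 2-chloro-1-fluoro-1-iodopentane.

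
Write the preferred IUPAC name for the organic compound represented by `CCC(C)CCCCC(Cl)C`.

The parent chain contains 9 carbons (nonane).
Choose the numbering such that the substituent locant set {2,7} is lower than {3,8} at the first point of difference.
With this numbering: a chloro group at C-2; a methyl group at C-7.
Prefixes are listed alphabetically: chloro, methyl.
Putting it together: 2-chloro-7-methylnonane.

2-chloro-7-methylnonane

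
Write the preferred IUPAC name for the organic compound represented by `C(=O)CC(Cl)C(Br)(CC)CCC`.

4-bromo-3-chloro-4-ethylheptanal

Counting along the main chain through the –CHO group gives 7 carbons: the parent is heptane.
An aldehyde (terminal –CHO) is the principal characteristic group, giving the suffix -al.
Choose the numbering such that the aldehyde carbon is C-1 by definition.
This places a bromo group at C-4; a chloro group at C-3; an ethyl group at C-4.
Prefixes are listed alphabetically: bromo, chloro, ethyl.
Assembling the pieces gives 4-bromo-3-chloro-4-ethylheptanal.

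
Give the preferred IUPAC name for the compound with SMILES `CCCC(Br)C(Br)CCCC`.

The parent chain contains 9 carbons (nonane).
The numbering direction is chosen so that the substituent locant set {4,5} is lower than {5,6} at the first point of difference.
With this numbering: bromo groups at C-4 and C-5.
Assembling the pieces gives 4,5-dibromononane.

4,5-dibromononane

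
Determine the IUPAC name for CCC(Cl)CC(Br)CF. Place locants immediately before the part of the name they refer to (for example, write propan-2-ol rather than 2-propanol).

The longest continuous carbon chain has 6 atoms, so the parent hydride is hexane.
The numbering direction is chosen so that the substituent locant set {1,2,4} is lower than {3,5,6} at the first point of difference.
That gives a bromo group at C-2; a chloro group at C-4; a fluoro group at C-1.
The substituents are ordered alphabetically, ignoring any di-/tri- multipliers.
Putting it together: 2-bromo-4-chloro-1-fluorohexane.

2-bromo-4-chloro-1-fluorohexane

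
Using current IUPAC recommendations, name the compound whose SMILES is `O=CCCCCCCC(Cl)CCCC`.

8-chlorododecanal

The longest chain bearing the –CHO group is 12 carbons long (dodecane).
The principal characteristic group is an aldehyde (terminal –CHO), named with the suffix -al.
The numbering direction is chosen so that the aldehyde carbon is C-1 by definition.
With this numbering: a chloro group at C-8.
Assembling the pieces gives 8-chlorododecanal.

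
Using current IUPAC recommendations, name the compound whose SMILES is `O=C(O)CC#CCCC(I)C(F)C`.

8-fluoro-7-iodonon-3-ynoic acid

Counting along the main chain through the –COOH group and the multiple bond gives 9 carbons: the parent is nonane.
The highest-priority functional group is a carboxylic acid (terminal –COOH), so the name ends in -oic acid.
A C≡C triple bond in the chain gives the infix -yne-.
The numbering direction is chosen so that the carboxylic acid carbon is C-1 by definition.
With this numbering: the triple bond between C-3 and C-4; a fluoro group at C-8; an iodo group at C-7.
The substituents are ordered alphabetically, ignoring any di-/tri- multipliers.
Assembling the pieces gives 8-fluoro-7-iodonon-3-ynoic acid.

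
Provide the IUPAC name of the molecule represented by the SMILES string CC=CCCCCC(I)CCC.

The longest carbon chain that includes the multiple bond has 11 carbons, so the parent hydride is undecane.
There is one C=C double bond, indicated by the ending -ene.
Choose the numbering such that numbering from this end puts the double bond at C-2 rather than C-9.
That gives the double bond between C-2 and C-3; an iodo group at C-8.
Putting it together: 8-iodoundec-2-ene.

8-iodoundec-2-ene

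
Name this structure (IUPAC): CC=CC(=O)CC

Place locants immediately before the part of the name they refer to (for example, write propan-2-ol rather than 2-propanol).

Counting along the main chain through the carbonyl and the multiple bond gives 6 carbons: the parent is hexane.
The highest-priority functional group is a ketone (C=O on an internal carbon), so the name ends in -one.
There is one C=C double bond, indicated by the ending -ene.
Choose the numbering such that numbering from this end puts the carbonyl group at C-3 rather than C-4.
This places the carbonyl at C-3; the double bond between C-4 and C-5.
Assembling the pieces gives hex-4-en-3-one.

hex-4-en-3-one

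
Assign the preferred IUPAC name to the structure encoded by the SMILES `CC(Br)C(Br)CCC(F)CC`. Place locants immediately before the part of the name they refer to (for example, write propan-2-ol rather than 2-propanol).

The longest continuous carbon chain has 8 atoms, so the parent hydride is octane.
Choose the numbering such that the substituent locant set {2,3,6} is lower than {3,6,7} at the first point of difference.
This places bromo groups at C-2 and C-3; a fluoro group at C-6.
Prefixes are listed alphabetically: bromo, fluoro.
Assembling the pieces gives 2,3-dibromo-6-fluorooctane.

2,3-dibromo-6-fluorooctane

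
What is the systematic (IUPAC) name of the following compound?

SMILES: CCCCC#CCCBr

The longest carbon chain that includes the multiple bond has 8 carbons, so the parent hydride is octane.
A C≡C triple bond in the chain gives the infix -yne-.
Number the chain so that numbering from this end puts the triple bond at C-3 rather than C-5.
This places the triple bond between C-3 and C-4; a bromo group at C-1.
Assembling the pieces gives 1-bromooct-3-yne.

1-bromooct-3-yne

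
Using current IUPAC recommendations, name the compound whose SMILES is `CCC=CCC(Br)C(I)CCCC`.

6-bromo-7-iodoundec-3-ene

Counting along the main chain through the multiple bond gives 11 carbons: the parent is undecane.
The chain contains a C=C double bond, so the unsaturation ending is -ene.
Number the chain so that numbering from this end puts the double bond at C-3 rather than C-8.
This places the double bond between C-3 and C-4; a bromo group at C-6; an iodo group at C-7.
Prefixes are listed alphabetically: bromo, iodo.
Putting it together: 6-bromo-7-iodoundec-3-ene.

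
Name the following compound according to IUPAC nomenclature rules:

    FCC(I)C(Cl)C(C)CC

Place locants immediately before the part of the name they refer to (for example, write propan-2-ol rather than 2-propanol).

3-chloro-1-fluoro-2-iodo-4-methylhexane

The longest continuous carbon chain has 6 atoms, so the parent hydride is hexane.
Choose the numbering such that the substituent locant set {1,2,3,4} is lower than {3,4,5,6} at the first point of difference.
This places a chloro group at C-3; a fluoro group at C-1; an iodo group at C-2; a methyl group at C-4.
Substituent prefixes are cited in alphabetical order (multiplying prefixes like di-/tri- are ignored for ordering).
The name is 3-chloro-1-fluoro-2-iodo-4-methylhexane.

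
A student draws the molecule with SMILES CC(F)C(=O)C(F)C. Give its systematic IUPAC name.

The longest chain bearing the carbonyl is 5 carbons long (pentane).
The highest-priority functional group is a ketone (C=O on an internal carbon), so the name ends in -one.
The molecule is symmetric, so either numbering direction gives the same locants.
That gives the carbonyl at C-3; fluoro groups at C-2 and C-4.
The name is 2,4-difluoropentan-3-one.

2,4-difluoropentan-3-one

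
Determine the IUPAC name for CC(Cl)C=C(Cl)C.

The longest carbon chain that includes the multiple bond has 5 carbons, so the parent hydride is pentane.
The chain contains a C=C double bond, so the unsaturation ending is -ene.
Number the chain so that numbering from this end puts the double bond at C-2 rather than C-3.
This places the double bond between C-2 and C-3; chloro groups at C-2 and C-4.
The name is 2,4-dichloropent-2-ene.

2,4-dichloropent-2-ene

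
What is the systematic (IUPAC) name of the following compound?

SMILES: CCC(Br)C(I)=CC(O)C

The longest carbon chain that includes the –OH group and the multiple bond has 7 carbons, so the parent hydride is heptane.
An alcohol (–OH) is the principal characteristic group, giving the suffix -ol.
The chain contains a C=C double bond, so the unsaturation ending is -ene.
Number the chain so that numbering from this end puts the hydroxyl group at C-2 rather than C-6.
This places the hydroxyl at C-2; the double bond between C-3 and C-4; a bromo group at C-5; an iodo group at C-4.
The substituents are ordered alphabetically, ignoring any di-/tri- multipliers.
Assembling the pieces gives 5-bromo-4-iodohept-3-en-2-ol.

5-bromo-4-iodohept-3-en-2-ol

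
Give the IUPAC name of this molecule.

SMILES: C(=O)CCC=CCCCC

non-4-enal

Counting along the main chain through the –CHO group and the multiple bond gives 9 carbons: the parent is nonane.
An aldehyde (terminal –CHO) is the principal characteristic group, giving the suffix -al.
The chain contains a C=C double bond, so the unsaturation ending is -ene.
Choose the numbering such that the aldehyde carbon is C-1 by definition.
With this numbering: the double bond between C-4 and C-5.
Assembling the pieces gives non-4-enal.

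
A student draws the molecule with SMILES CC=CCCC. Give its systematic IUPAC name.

hex-2-ene

The longest carbon chain that includes the multiple bond has 6 carbons, so the parent hydride is hexane.
The chain contains a C=C double bond, so the unsaturation ending is -ene.
The numbering direction is chosen so that numbering from this end puts the double bond at C-2 rather than C-4.
This places the double bond between C-2 and C-3.
Assembling the pieces gives hex-2-ene.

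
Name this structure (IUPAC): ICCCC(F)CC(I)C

4-fluoro-1,6-diiodoheptane

The parent chain contains 7 carbons (heptane).
Choose the numbering such that the substituent locant set {1,4,6} is lower than {2,4,7} at the first point of difference.
This places a fluoro group at C-4; iodo groups at C-1 and C-6.
Prefixes are listed alphabetically: fluoro, iodo.
Putting it together: 4-fluoro-1,6-diiodoheptane.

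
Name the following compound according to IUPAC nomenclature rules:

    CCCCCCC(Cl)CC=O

The longest carbon chain that includes the –CHO group has 9 carbons, so the parent hydride is nonane.
The principal characteristic group is an aldehyde (terminal –CHO), named with the suffix -al.
Number the chain so that the aldehyde carbon is C-1 by definition.
That gives a chloro group at C-3.
Putting it together: 3-chlorononanal.

3-chlorononanal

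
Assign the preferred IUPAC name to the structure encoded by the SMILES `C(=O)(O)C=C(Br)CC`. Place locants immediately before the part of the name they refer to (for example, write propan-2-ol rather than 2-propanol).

The longest carbon chain that includes the –COOH group and the multiple bond has 5 carbons, so the parent hydride is pentane.
A carboxylic acid (terminal –COOH) is the principal characteristic group, giving the suffix -oic acid.
The chain contains a C=C double bond, so the unsaturation ending is -ene.
Number the chain so that the carboxylic acid carbon is C-1 by definition.
That gives the double bond between C-2 and C-3; a bromo group at C-3.
Assembling the pieces gives 3-bromopent-2-enoic acid.

3-bromopent-2-enoic acid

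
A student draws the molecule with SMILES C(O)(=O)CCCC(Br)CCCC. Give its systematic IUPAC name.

5-bromononanoic acid

The longest chain bearing the –COOH group is 9 carbons long (nonane).
The principal characteristic group is a carboxylic acid (terminal –COOH), named with the suffix -oic acid.
Number the chain so that the carboxylic acid carbon is C-1 by definition.
With this numbering: a bromo group at C-5.
Assembling the pieces gives 5-bromononanoic acid.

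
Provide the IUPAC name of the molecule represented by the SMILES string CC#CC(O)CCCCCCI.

Counting along the main chain through the –OH group and the multiple bond gives 10 carbons: the parent is decane.
The highest-priority functional group is an alcohol (–OH), so the name ends in -ol.
The chain contains a C≡C triple bond, so the unsaturation ending is -yne.
The numbering direction is chosen so that numbering from this end puts the hydroxyl group at C-4 rather than C-7.
This places the hydroxyl at C-4; the triple bond between C-2 and C-3; an iodo group at C-10.
The name is 10-iododec-2-yn-4-ol.

10-iododec-2-yn-4-ol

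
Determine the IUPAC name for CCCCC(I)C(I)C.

2,3-diiodoheptane

The longest carbon chain is 7 atoms: the parent is heptane.
Choose the numbering such that the substituent locant set {2,3} is lower than {5,6} at the first point of difference.
This places iodo groups at C-2 and C-3.
Putting it together: 2,3-diiodoheptane.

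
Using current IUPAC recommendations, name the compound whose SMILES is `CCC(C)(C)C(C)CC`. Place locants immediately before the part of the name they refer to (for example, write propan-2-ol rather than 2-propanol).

The longest carbon chain is 6 atoms: the parent is hexane.
The numbering direction is chosen so that the substituent locant set {3,3,4} is lower than {3,4,4} at the first point of difference.
This places methyl groups at C-3 (×2) and C-4.
The name is 3,3,4-trimethylhexane.

3,3,4-trimethylhexane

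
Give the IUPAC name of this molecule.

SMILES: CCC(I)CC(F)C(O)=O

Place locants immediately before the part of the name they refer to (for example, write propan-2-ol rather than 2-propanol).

The longest chain bearing the –COOH group is 6 carbons long (hexane).
A carboxylic acid (terminal –COOH) is the principal characteristic group, giving the suffix -oic acid.
Number the chain so that the carboxylic acid carbon is C-1 by definition.
This places a fluoro group at C-2; an iodo group at C-4.
Prefixes are listed alphabetically: fluoro, iodo.
Putting it together: 2-fluoro-4-iodohexanoic acid.

2-fluoro-4-iodohexanoic acid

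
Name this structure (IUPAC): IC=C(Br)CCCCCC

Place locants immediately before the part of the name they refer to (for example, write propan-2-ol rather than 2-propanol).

The longest carbon chain that includes the multiple bond has 8 carbons, so the parent hydride is octane.
The chain contains a C=C double bond, so the unsaturation ending is -ene.
Number the chain so that numbering from this end puts the double bond at C-1 rather than C-7.
With this numbering: the double bond between C-1 and C-2; a bromo group at C-2; an iodo group at C-1.
Substituent prefixes are cited in alphabetical order (multiplying prefixes like di-/tri- are ignored for ordering).
Putting it together: 2-bromo-1-iodooct-1-ene.

2-bromo-1-iodooct-1-ene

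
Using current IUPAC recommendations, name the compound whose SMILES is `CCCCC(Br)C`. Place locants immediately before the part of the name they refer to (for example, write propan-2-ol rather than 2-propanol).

2-bromohexane

The longest carbon chain is 6 atoms: the parent is hexane.
Choose the numbering such that the substituent locant set {2} is lower than {5} at the first point of difference.
With this numbering: a bromo group at C-2.
Assembling the pieces gives 2-bromohexane.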